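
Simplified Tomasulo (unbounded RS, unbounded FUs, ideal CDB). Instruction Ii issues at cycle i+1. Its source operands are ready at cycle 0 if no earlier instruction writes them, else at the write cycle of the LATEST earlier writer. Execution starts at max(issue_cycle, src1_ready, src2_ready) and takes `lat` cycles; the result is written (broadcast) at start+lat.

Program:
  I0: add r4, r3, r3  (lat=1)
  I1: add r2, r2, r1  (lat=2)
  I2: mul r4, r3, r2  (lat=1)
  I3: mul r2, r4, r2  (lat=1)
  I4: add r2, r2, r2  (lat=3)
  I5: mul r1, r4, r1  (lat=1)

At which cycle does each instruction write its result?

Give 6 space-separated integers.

Answer: 2 4 5 6 9 7

Derivation:
I0 add r4: issue@1 deps=(None,None) exec_start@1 write@2
I1 add r2: issue@2 deps=(None,None) exec_start@2 write@4
I2 mul r4: issue@3 deps=(None,1) exec_start@4 write@5
I3 mul r2: issue@4 deps=(2,1) exec_start@5 write@6
I4 add r2: issue@5 deps=(3,3) exec_start@6 write@9
I5 mul r1: issue@6 deps=(2,None) exec_start@6 write@7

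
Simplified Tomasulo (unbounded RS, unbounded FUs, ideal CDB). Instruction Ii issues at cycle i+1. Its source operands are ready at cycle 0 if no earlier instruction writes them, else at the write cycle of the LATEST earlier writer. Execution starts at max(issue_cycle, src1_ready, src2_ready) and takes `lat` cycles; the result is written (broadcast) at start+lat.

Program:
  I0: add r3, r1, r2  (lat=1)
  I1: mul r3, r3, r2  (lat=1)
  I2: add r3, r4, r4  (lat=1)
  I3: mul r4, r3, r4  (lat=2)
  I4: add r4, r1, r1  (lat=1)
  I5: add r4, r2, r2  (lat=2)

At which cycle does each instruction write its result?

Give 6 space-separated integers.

I0 add r3: issue@1 deps=(None,None) exec_start@1 write@2
I1 mul r3: issue@2 deps=(0,None) exec_start@2 write@3
I2 add r3: issue@3 deps=(None,None) exec_start@3 write@4
I3 mul r4: issue@4 deps=(2,None) exec_start@4 write@6
I4 add r4: issue@5 deps=(None,None) exec_start@5 write@6
I5 add r4: issue@6 deps=(None,None) exec_start@6 write@8

Answer: 2 3 4 6 6 8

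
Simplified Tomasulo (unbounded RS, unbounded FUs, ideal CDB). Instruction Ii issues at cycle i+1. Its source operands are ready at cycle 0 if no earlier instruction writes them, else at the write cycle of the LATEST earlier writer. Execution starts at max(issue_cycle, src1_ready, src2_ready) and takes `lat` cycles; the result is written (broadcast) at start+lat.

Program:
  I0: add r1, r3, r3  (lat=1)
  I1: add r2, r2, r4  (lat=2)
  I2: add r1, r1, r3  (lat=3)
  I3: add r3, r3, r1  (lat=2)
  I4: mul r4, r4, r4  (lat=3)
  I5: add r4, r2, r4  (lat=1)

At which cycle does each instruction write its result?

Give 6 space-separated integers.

I0 add r1: issue@1 deps=(None,None) exec_start@1 write@2
I1 add r2: issue@2 deps=(None,None) exec_start@2 write@4
I2 add r1: issue@3 deps=(0,None) exec_start@3 write@6
I3 add r3: issue@4 deps=(None,2) exec_start@6 write@8
I4 mul r4: issue@5 deps=(None,None) exec_start@5 write@8
I5 add r4: issue@6 deps=(1,4) exec_start@8 write@9

Answer: 2 4 6 8 8 9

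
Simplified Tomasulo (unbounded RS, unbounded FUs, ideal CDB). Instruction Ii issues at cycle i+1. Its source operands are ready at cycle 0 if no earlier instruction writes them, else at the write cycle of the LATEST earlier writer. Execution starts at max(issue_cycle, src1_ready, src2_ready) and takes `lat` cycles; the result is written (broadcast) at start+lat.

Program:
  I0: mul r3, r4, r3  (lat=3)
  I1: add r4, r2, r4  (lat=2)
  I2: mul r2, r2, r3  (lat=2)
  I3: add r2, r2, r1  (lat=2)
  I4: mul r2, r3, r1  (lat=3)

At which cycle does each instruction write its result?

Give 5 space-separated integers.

Answer: 4 4 6 8 8

Derivation:
I0 mul r3: issue@1 deps=(None,None) exec_start@1 write@4
I1 add r4: issue@2 deps=(None,None) exec_start@2 write@4
I2 mul r2: issue@3 deps=(None,0) exec_start@4 write@6
I3 add r2: issue@4 deps=(2,None) exec_start@6 write@8
I4 mul r2: issue@5 deps=(0,None) exec_start@5 write@8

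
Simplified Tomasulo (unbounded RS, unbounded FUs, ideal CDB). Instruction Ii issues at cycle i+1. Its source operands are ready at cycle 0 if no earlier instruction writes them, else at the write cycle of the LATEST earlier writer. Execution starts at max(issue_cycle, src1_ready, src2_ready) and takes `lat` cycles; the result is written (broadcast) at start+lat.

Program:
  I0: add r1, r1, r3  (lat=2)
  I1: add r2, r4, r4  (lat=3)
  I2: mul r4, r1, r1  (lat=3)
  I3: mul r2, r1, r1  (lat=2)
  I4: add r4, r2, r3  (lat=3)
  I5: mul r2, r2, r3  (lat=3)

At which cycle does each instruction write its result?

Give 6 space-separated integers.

I0 add r1: issue@1 deps=(None,None) exec_start@1 write@3
I1 add r2: issue@2 deps=(None,None) exec_start@2 write@5
I2 mul r4: issue@3 deps=(0,0) exec_start@3 write@6
I3 mul r2: issue@4 deps=(0,0) exec_start@4 write@6
I4 add r4: issue@5 deps=(3,None) exec_start@6 write@9
I5 mul r2: issue@6 deps=(3,None) exec_start@6 write@9

Answer: 3 5 6 6 9 9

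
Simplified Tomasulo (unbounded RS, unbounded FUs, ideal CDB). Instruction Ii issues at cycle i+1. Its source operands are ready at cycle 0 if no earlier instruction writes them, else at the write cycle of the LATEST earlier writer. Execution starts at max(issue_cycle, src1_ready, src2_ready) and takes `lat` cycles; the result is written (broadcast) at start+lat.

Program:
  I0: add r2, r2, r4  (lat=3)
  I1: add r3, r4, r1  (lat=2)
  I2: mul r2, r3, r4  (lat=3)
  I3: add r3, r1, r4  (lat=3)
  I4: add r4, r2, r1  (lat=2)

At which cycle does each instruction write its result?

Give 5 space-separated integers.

I0 add r2: issue@1 deps=(None,None) exec_start@1 write@4
I1 add r3: issue@2 deps=(None,None) exec_start@2 write@4
I2 mul r2: issue@3 deps=(1,None) exec_start@4 write@7
I3 add r3: issue@4 deps=(None,None) exec_start@4 write@7
I4 add r4: issue@5 deps=(2,None) exec_start@7 write@9

Answer: 4 4 7 7 9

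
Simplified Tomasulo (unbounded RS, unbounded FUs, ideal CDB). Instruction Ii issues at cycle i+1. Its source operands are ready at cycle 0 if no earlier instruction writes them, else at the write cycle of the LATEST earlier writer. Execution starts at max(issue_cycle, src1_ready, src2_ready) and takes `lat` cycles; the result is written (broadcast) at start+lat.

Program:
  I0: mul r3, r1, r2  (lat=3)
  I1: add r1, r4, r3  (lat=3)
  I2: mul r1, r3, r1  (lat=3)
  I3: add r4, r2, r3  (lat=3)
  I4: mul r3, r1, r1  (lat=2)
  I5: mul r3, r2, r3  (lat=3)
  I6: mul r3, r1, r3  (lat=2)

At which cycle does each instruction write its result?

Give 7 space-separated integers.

Answer: 4 7 10 7 12 15 17

Derivation:
I0 mul r3: issue@1 deps=(None,None) exec_start@1 write@4
I1 add r1: issue@2 deps=(None,0) exec_start@4 write@7
I2 mul r1: issue@3 deps=(0,1) exec_start@7 write@10
I3 add r4: issue@4 deps=(None,0) exec_start@4 write@7
I4 mul r3: issue@5 deps=(2,2) exec_start@10 write@12
I5 mul r3: issue@6 deps=(None,4) exec_start@12 write@15
I6 mul r3: issue@7 deps=(2,5) exec_start@15 write@17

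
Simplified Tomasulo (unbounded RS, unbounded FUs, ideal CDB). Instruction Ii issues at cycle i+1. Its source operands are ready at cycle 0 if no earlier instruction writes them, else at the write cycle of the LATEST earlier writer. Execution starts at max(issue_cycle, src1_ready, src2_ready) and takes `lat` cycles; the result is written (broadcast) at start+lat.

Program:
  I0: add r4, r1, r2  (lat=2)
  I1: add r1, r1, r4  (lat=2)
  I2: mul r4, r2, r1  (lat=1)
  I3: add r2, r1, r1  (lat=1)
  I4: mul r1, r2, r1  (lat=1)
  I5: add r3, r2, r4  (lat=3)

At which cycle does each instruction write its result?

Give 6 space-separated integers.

I0 add r4: issue@1 deps=(None,None) exec_start@1 write@3
I1 add r1: issue@2 deps=(None,0) exec_start@3 write@5
I2 mul r4: issue@3 deps=(None,1) exec_start@5 write@6
I3 add r2: issue@4 deps=(1,1) exec_start@5 write@6
I4 mul r1: issue@5 deps=(3,1) exec_start@6 write@7
I5 add r3: issue@6 deps=(3,2) exec_start@6 write@9

Answer: 3 5 6 6 7 9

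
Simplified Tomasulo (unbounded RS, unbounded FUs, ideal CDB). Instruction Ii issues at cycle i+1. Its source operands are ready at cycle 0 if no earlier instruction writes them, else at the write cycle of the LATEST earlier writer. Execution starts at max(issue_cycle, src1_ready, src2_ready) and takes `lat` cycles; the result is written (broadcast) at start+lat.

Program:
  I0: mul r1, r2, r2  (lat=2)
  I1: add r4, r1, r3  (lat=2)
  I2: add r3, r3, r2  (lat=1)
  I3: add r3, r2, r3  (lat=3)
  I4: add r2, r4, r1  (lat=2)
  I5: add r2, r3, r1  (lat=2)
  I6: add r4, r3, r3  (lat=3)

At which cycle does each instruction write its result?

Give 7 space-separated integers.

I0 mul r1: issue@1 deps=(None,None) exec_start@1 write@3
I1 add r4: issue@2 deps=(0,None) exec_start@3 write@5
I2 add r3: issue@3 deps=(None,None) exec_start@3 write@4
I3 add r3: issue@4 deps=(None,2) exec_start@4 write@7
I4 add r2: issue@5 deps=(1,0) exec_start@5 write@7
I5 add r2: issue@6 deps=(3,0) exec_start@7 write@9
I6 add r4: issue@7 deps=(3,3) exec_start@7 write@10

Answer: 3 5 4 7 7 9 10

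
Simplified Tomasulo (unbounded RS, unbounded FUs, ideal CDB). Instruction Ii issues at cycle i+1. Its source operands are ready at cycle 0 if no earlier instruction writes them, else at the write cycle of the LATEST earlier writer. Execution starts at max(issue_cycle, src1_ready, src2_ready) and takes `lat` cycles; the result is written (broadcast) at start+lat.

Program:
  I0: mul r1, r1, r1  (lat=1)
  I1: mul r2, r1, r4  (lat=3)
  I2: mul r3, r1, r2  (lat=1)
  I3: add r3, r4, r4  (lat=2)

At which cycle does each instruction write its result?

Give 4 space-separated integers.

Answer: 2 5 6 6

Derivation:
I0 mul r1: issue@1 deps=(None,None) exec_start@1 write@2
I1 mul r2: issue@2 deps=(0,None) exec_start@2 write@5
I2 mul r3: issue@3 deps=(0,1) exec_start@5 write@6
I3 add r3: issue@4 deps=(None,None) exec_start@4 write@6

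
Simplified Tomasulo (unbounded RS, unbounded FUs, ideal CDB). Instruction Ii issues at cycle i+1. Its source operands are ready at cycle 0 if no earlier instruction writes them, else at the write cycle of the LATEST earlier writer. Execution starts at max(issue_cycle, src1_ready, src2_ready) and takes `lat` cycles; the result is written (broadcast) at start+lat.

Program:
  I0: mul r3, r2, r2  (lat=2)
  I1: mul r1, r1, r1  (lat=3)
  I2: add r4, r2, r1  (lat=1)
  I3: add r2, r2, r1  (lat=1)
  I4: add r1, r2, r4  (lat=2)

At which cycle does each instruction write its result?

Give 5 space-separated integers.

I0 mul r3: issue@1 deps=(None,None) exec_start@1 write@3
I1 mul r1: issue@2 deps=(None,None) exec_start@2 write@5
I2 add r4: issue@3 deps=(None,1) exec_start@5 write@6
I3 add r2: issue@4 deps=(None,1) exec_start@5 write@6
I4 add r1: issue@5 deps=(3,2) exec_start@6 write@8

Answer: 3 5 6 6 8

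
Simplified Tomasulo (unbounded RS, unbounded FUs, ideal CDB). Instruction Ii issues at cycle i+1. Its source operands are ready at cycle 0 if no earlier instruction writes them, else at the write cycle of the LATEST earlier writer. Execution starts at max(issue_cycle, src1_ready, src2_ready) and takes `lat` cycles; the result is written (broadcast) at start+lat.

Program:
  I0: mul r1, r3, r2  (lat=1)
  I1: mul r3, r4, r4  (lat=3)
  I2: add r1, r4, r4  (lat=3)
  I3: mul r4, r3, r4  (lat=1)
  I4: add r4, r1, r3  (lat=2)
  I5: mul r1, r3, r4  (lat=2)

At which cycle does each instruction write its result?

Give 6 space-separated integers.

I0 mul r1: issue@1 deps=(None,None) exec_start@1 write@2
I1 mul r3: issue@2 deps=(None,None) exec_start@2 write@5
I2 add r1: issue@3 deps=(None,None) exec_start@3 write@6
I3 mul r4: issue@4 deps=(1,None) exec_start@5 write@6
I4 add r4: issue@5 deps=(2,1) exec_start@6 write@8
I5 mul r1: issue@6 deps=(1,4) exec_start@8 write@10

Answer: 2 5 6 6 8 10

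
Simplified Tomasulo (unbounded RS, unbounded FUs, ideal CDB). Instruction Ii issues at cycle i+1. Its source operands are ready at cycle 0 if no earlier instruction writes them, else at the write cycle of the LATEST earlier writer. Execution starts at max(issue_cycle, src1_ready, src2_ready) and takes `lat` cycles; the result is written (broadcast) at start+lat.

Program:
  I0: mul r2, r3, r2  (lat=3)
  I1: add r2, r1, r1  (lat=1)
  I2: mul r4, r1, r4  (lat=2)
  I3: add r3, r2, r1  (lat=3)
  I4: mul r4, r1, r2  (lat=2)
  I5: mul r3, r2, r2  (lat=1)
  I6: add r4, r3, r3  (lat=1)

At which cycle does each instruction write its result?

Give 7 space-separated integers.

Answer: 4 3 5 7 7 7 8

Derivation:
I0 mul r2: issue@1 deps=(None,None) exec_start@1 write@4
I1 add r2: issue@2 deps=(None,None) exec_start@2 write@3
I2 mul r4: issue@3 deps=(None,None) exec_start@3 write@5
I3 add r3: issue@4 deps=(1,None) exec_start@4 write@7
I4 mul r4: issue@5 deps=(None,1) exec_start@5 write@7
I5 mul r3: issue@6 deps=(1,1) exec_start@6 write@7
I6 add r4: issue@7 deps=(5,5) exec_start@7 write@8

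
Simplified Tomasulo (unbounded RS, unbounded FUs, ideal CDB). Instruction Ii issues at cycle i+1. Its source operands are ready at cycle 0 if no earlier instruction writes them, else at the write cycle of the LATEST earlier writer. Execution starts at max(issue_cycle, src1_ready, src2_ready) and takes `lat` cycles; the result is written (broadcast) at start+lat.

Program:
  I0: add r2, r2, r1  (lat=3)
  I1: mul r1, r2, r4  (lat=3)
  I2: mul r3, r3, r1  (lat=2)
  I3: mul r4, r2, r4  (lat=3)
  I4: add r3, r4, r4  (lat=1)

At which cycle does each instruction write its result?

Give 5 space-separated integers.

I0 add r2: issue@1 deps=(None,None) exec_start@1 write@4
I1 mul r1: issue@2 deps=(0,None) exec_start@4 write@7
I2 mul r3: issue@3 deps=(None,1) exec_start@7 write@9
I3 mul r4: issue@4 deps=(0,None) exec_start@4 write@7
I4 add r3: issue@5 deps=(3,3) exec_start@7 write@8

Answer: 4 7 9 7 8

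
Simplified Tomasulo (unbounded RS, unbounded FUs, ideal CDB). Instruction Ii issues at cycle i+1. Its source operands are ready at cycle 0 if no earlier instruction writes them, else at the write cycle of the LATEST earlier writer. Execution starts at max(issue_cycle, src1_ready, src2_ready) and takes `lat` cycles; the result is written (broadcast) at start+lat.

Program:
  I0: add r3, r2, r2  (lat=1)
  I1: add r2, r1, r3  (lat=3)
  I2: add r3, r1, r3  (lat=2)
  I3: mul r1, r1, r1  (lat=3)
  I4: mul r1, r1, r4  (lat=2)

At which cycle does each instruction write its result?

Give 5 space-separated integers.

I0 add r3: issue@1 deps=(None,None) exec_start@1 write@2
I1 add r2: issue@2 deps=(None,0) exec_start@2 write@5
I2 add r3: issue@3 deps=(None,0) exec_start@3 write@5
I3 mul r1: issue@4 deps=(None,None) exec_start@4 write@7
I4 mul r1: issue@5 deps=(3,None) exec_start@7 write@9

Answer: 2 5 5 7 9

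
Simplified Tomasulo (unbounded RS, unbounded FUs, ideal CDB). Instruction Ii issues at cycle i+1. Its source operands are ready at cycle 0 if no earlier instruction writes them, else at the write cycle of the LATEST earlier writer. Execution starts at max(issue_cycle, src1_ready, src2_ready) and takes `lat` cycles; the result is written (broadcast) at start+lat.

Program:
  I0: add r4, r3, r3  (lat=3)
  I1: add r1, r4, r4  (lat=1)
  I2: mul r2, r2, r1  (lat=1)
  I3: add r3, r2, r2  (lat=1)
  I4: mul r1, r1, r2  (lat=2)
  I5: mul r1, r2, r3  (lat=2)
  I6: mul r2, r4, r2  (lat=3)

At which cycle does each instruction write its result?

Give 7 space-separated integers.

I0 add r4: issue@1 deps=(None,None) exec_start@1 write@4
I1 add r1: issue@2 deps=(0,0) exec_start@4 write@5
I2 mul r2: issue@3 deps=(None,1) exec_start@5 write@6
I3 add r3: issue@4 deps=(2,2) exec_start@6 write@7
I4 mul r1: issue@5 deps=(1,2) exec_start@6 write@8
I5 mul r1: issue@6 deps=(2,3) exec_start@7 write@9
I6 mul r2: issue@7 deps=(0,2) exec_start@7 write@10

Answer: 4 5 6 7 8 9 10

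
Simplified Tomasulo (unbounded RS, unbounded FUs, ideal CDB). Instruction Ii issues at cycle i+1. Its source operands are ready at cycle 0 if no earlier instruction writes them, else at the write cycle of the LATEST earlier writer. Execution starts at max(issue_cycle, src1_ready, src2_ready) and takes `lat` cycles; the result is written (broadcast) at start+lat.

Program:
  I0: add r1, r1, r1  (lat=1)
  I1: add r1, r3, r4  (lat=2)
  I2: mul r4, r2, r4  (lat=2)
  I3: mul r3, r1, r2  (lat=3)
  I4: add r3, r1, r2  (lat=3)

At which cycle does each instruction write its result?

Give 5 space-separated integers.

I0 add r1: issue@1 deps=(None,None) exec_start@1 write@2
I1 add r1: issue@2 deps=(None,None) exec_start@2 write@4
I2 mul r4: issue@3 deps=(None,None) exec_start@3 write@5
I3 mul r3: issue@4 deps=(1,None) exec_start@4 write@7
I4 add r3: issue@5 deps=(1,None) exec_start@5 write@8

Answer: 2 4 5 7 8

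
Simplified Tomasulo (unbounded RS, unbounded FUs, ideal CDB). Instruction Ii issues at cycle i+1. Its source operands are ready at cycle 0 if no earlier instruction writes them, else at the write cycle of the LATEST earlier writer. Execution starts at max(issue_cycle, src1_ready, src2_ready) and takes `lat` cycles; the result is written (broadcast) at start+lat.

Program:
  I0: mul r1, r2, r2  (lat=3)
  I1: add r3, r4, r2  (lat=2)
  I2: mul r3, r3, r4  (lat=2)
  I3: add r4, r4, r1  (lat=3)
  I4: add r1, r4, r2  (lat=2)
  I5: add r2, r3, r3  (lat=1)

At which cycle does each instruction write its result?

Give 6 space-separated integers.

Answer: 4 4 6 7 9 7

Derivation:
I0 mul r1: issue@1 deps=(None,None) exec_start@1 write@4
I1 add r3: issue@2 deps=(None,None) exec_start@2 write@4
I2 mul r3: issue@3 deps=(1,None) exec_start@4 write@6
I3 add r4: issue@4 deps=(None,0) exec_start@4 write@7
I4 add r1: issue@5 deps=(3,None) exec_start@7 write@9
I5 add r2: issue@6 deps=(2,2) exec_start@6 write@7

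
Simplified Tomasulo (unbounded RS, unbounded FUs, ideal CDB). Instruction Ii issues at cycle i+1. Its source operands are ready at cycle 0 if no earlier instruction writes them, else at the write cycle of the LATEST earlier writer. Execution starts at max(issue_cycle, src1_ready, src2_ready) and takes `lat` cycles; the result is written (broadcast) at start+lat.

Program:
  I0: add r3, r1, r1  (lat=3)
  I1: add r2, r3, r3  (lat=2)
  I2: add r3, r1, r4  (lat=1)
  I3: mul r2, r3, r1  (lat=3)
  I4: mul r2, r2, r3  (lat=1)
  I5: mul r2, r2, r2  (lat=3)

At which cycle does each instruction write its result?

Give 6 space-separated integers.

I0 add r3: issue@1 deps=(None,None) exec_start@1 write@4
I1 add r2: issue@2 deps=(0,0) exec_start@4 write@6
I2 add r3: issue@3 deps=(None,None) exec_start@3 write@4
I3 mul r2: issue@4 deps=(2,None) exec_start@4 write@7
I4 mul r2: issue@5 deps=(3,2) exec_start@7 write@8
I5 mul r2: issue@6 deps=(4,4) exec_start@8 write@11

Answer: 4 6 4 7 8 11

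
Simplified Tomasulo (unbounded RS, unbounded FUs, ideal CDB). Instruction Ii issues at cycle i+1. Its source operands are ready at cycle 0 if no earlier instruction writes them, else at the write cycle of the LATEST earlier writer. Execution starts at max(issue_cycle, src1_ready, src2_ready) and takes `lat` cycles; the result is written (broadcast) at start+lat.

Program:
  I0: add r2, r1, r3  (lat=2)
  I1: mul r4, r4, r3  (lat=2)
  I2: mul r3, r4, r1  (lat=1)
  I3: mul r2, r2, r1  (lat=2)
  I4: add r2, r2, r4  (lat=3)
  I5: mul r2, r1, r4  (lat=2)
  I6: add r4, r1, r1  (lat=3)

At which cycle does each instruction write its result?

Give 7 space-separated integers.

I0 add r2: issue@1 deps=(None,None) exec_start@1 write@3
I1 mul r4: issue@2 deps=(None,None) exec_start@2 write@4
I2 mul r3: issue@3 deps=(1,None) exec_start@4 write@5
I3 mul r2: issue@4 deps=(0,None) exec_start@4 write@6
I4 add r2: issue@5 deps=(3,1) exec_start@6 write@9
I5 mul r2: issue@6 deps=(None,1) exec_start@6 write@8
I6 add r4: issue@7 deps=(None,None) exec_start@7 write@10

Answer: 3 4 5 6 9 8 10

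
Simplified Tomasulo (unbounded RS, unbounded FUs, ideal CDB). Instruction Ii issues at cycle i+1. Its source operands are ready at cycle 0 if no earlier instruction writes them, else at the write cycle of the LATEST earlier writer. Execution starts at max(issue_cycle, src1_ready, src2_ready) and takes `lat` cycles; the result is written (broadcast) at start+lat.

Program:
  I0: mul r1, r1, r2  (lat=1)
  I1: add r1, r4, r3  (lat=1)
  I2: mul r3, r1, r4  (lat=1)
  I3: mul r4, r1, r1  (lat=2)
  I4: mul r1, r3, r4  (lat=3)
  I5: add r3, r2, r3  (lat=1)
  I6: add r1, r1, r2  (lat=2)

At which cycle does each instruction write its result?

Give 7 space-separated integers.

I0 mul r1: issue@1 deps=(None,None) exec_start@1 write@2
I1 add r1: issue@2 deps=(None,None) exec_start@2 write@3
I2 mul r3: issue@3 deps=(1,None) exec_start@3 write@4
I3 mul r4: issue@4 deps=(1,1) exec_start@4 write@6
I4 mul r1: issue@5 deps=(2,3) exec_start@6 write@9
I5 add r3: issue@6 deps=(None,2) exec_start@6 write@7
I6 add r1: issue@7 deps=(4,None) exec_start@9 write@11

Answer: 2 3 4 6 9 7 11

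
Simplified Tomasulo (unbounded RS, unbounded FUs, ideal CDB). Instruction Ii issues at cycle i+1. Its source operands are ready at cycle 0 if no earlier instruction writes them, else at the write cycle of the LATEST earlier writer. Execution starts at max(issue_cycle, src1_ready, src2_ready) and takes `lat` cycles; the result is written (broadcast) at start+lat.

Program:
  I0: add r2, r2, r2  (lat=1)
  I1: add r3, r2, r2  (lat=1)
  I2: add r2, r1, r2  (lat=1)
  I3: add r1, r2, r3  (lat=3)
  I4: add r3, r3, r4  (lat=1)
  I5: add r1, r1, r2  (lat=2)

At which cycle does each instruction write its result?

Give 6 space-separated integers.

I0 add r2: issue@1 deps=(None,None) exec_start@1 write@2
I1 add r3: issue@2 deps=(0,0) exec_start@2 write@3
I2 add r2: issue@3 deps=(None,0) exec_start@3 write@4
I3 add r1: issue@4 deps=(2,1) exec_start@4 write@7
I4 add r3: issue@5 deps=(1,None) exec_start@5 write@6
I5 add r1: issue@6 deps=(3,2) exec_start@7 write@9

Answer: 2 3 4 7 6 9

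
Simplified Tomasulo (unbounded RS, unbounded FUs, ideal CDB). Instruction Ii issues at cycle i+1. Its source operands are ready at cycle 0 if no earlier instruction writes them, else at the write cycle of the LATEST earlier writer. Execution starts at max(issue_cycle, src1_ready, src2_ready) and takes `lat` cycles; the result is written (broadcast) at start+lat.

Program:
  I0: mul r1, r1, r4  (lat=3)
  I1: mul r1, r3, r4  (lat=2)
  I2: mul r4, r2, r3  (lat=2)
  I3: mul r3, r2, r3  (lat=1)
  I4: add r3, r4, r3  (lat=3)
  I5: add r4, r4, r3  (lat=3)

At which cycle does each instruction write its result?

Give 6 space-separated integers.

I0 mul r1: issue@1 deps=(None,None) exec_start@1 write@4
I1 mul r1: issue@2 deps=(None,None) exec_start@2 write@4
I2 mul r4: issue@3 deps=(None,None) exec_start@3 write@5
I3 mul r3: issue@4 deps=(None,None) exec_start@4 write@5
I4 add r3: issue@5 deps=(2,3) exec_start@5 write@8
I5 add r4: issue@6 deps=(2,4) exec_start@8 write@11

Answer: 4 4 5 5 8 11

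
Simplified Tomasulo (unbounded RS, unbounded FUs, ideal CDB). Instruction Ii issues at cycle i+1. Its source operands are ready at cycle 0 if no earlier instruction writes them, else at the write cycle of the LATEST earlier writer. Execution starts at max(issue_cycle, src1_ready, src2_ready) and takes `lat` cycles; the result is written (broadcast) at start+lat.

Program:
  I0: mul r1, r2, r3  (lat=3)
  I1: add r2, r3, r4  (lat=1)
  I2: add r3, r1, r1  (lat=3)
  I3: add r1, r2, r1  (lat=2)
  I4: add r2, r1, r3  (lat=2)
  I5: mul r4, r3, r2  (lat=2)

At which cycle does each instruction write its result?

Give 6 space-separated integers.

Answer: 4 3 7 6 9 11

Derivation:
I0 mul r1: issue@1 deps=(None,None) exec_start@1 write@4
I1 add r2: issue@2 deps=(None,None) exec_start@2 write@3
I2 add r3: issue@3 deps=(0,0) exec_start@4 write@7
I3 add r1: issue@4 deps=(1,0) exec_start@4 write@6
I4 add r2: issue@5 deps=(3,2) exec_start@7 write@9
I5 mul r4: issue@6 deps=(2,4) exec_start@9 write@11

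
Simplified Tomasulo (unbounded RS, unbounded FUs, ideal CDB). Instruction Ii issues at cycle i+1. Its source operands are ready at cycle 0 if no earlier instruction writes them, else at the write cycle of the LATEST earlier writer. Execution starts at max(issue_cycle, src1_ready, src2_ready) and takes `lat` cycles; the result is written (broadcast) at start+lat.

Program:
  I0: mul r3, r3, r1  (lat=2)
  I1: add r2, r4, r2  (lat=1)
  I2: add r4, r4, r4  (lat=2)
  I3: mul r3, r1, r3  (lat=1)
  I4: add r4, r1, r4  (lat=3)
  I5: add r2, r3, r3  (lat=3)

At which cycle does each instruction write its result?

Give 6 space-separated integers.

I0 mul r3: issue@1 deps=(None,None) exec_start@1 write@3
I1 add r2: issue@2 deps=(None,None) exec_start@2 write@3
I2 add r4: issue@3 deps=(None,None) exec_start@3 write@5
I3 mul r3: issue@4 deps=(None,0) exec_start@4 write@5
I4 add r4: issue@5 deps=(None,2) exec_start@5 write@8
I5 add r2: issue@6 deps=(3,3) exec_start@6 write@9

Answer: 3 3 5 5 8 9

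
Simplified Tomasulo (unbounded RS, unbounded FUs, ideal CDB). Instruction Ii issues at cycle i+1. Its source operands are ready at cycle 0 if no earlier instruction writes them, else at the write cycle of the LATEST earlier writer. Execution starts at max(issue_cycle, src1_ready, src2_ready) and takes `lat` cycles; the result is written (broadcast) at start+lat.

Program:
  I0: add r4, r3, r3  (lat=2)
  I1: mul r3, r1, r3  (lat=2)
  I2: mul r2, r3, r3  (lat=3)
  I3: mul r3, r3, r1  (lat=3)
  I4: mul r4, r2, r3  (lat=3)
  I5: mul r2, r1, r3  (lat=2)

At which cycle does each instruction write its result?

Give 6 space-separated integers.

I0 add r4: issue@1 deps=(None,None) exec_start@1 write@3
I1 mul r3: issue@2 deps=(None,None) exec_start@2 write@4
I2 mul r2: issue@3 deps=(1,1) exec_start@4 write@7
I3 mul r3: issue@4 deps=(1,None) exec_start@4 write@7
I4 mul r4: issue@5 deps=(2,3) exec_start@7 write@10
I5 mul r2: issue@6 deps=(None,3) exec_start@7 write@9

Answer: 3 4 7 7 10 9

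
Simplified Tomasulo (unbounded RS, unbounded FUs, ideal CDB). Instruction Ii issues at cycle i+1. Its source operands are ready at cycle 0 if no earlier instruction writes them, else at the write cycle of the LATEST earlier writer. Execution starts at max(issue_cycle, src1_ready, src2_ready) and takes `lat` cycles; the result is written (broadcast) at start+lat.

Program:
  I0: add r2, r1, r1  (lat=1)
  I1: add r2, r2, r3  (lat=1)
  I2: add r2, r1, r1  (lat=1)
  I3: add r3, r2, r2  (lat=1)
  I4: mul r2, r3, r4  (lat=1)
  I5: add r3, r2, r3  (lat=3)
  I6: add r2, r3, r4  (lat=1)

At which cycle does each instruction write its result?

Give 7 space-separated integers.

I0 add r2: issue@1 deps=(None,None) exec_start@1 write@2
I1 add r2: issue@2 deps=(0,None) exec_start@2 write@3
I2 add r2: issue@3 deps=(None,None) exec_start@3 write@4
I3 add r3: issue@4 deps=(2,2) exec_start@4 write@5
I4 mul r2: issue@5 deps=(3,None) exec_start@5 write@6
I5 add r3: issue@6 deps=(4,3) exec_start@6 write@9
I6 add r2: issue@7 deps=(5,None) exec_start@9 write@10

Answer: 2 3 4 5 6 9 10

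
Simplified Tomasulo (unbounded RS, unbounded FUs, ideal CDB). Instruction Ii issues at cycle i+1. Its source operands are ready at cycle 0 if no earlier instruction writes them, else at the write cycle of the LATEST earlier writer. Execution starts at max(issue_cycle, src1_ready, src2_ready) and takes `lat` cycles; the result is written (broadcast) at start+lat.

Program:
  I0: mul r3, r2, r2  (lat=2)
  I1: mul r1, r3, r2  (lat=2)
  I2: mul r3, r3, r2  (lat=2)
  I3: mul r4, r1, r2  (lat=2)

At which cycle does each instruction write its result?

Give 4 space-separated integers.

Answer: 3 5 5 7

Derivation:
I0 mul r3: issue@1 deps=(None,None) exec_start@1 write@3
I1 mul r1: issue@2 deps=(0,None) exec_start@3 write@5
I2 mul r3: issue@3 deps=(0,None) exec_start@3 write@5
I3 mul r4: issue@4 deps=(1,None) exec_start@5 write@7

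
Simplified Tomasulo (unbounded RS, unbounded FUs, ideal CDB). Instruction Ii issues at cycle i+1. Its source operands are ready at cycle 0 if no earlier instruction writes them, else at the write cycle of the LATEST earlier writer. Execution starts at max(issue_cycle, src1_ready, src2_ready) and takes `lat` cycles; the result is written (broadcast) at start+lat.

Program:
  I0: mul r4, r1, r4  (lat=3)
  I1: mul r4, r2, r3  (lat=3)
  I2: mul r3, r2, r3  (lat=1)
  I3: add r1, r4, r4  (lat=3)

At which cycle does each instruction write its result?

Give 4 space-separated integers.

Answer: 4 5 4 8

Derivation:
I0 mul r4: issue@1 deps=(None,None) exec_start@1 write@4
I1 mul r4: issue@2 deps=(None,None) exec_start@2 write@5
I2 mul r3: issue@3 deps=(None,None) exec_start@3 write@4
I3 add r1: issue@4 deps=(1,1) exec_start@5 write@8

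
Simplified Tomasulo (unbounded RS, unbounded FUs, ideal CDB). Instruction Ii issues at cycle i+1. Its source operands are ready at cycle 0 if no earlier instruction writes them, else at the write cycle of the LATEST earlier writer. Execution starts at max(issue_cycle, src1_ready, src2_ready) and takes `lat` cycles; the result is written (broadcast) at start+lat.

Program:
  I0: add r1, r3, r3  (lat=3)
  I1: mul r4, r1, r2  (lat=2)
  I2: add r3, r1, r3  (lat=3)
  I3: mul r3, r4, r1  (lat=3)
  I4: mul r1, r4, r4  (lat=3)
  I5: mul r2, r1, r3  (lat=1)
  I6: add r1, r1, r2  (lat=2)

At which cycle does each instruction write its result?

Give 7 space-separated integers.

Answer: 4 6 7 9 9 10 12

Derivation:
I0 add r1: issue@1 deps=(None,None) exec_start@1 write@4
I1 mul r4: issue@2 deps=(0,None) exec_start@4 write@6
I2 add r3: issue@3 deps=(0,None) exec_start@4 write@7
I3 mul r3: issue@4 deps=(1,0) exec_start@6 write@9
I4 mul r1: issue@5 deps=(1,1) exec_start@6 write@9
I5 mul r2: issue@6 deps=(4,3) exec_start@9 write@10
I6 add r1: issue@7 deps=(4,5) exec_start@10 write@12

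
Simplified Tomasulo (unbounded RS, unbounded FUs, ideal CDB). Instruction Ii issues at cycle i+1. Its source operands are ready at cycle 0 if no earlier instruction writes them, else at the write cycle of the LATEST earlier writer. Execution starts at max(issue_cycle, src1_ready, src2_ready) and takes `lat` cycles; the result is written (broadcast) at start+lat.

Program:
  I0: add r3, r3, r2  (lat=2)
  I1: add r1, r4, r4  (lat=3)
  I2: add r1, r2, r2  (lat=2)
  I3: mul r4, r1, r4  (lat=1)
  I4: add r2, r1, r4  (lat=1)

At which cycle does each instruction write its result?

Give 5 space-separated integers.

Answer: 3 5 5 6 7

Derivation:
I0 add r3: issue@1 deps=(None,None) exec_start@1 write@3
I1 add r1: issue@2 deps=(None,None) exec_start@2 write@5
I2 add r1: issue@3 deps=(None,None) exec_start@3 write@5
I3 mul r4: issue@4 deps=(2,None) exec_start@5 write@6
I4 add r2: issue@5 deps=(2,3) exec_start@6 write@7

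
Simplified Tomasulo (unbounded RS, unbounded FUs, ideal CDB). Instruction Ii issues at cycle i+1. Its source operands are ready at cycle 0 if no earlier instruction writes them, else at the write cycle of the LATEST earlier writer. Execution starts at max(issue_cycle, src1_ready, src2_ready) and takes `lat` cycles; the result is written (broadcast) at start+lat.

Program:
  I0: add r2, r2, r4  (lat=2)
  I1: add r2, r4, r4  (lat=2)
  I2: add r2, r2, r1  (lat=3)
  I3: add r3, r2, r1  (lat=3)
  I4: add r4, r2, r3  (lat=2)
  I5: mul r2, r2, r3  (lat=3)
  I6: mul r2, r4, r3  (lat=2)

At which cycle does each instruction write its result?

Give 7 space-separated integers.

I0 add r2: issue@1 deps=(None,None) exec_start@1 write@3
I1 add r2: issue@2 deps=(None,None) exec_start@2 write@4
I2 add r2: issue@3 deps=(1,None) exec_start@4 write@7
I3 add r3: issue@4 deps=(2,None) exec_start@7 write@10
I4 add r4: issue@5 deps=(2,3) exec_start@10 write@12
I5 mul r2: issue@6 deps=(2,3) exec_start@10 write@13
I6 mul r2: issue@7 deps=(4,3) exec_start@12 write@14

Answer: 3 4 7 10 12 13 14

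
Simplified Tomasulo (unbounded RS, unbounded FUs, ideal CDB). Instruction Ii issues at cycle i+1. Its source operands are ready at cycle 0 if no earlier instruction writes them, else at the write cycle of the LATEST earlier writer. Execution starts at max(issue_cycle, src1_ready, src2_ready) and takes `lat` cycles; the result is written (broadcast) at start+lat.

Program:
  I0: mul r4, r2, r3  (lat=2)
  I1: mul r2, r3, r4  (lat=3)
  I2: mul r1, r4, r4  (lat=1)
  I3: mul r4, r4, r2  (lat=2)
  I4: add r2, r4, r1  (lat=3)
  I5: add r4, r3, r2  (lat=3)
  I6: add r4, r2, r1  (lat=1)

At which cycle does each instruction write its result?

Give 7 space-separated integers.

I0 mul r4: issue@1 deps=(None,None) exec_start@1 write@3
I1 mul r2: issue@2 deps=(None,0) exec_start@3 write@6
I2 mul r1: issue@3 deps=(0,0) exec_start@3 write@4
I3 mul r4: issue@4 deps=(0,1) exec_start@6 write@8
I4 add r2: issue@5 deps=(3,2) exec_start@8 write@11
I5 add r4: issue@6 deps=(None,4) exec_start@11 write@14
I6 add r4: issue@7 deps=(4,2) exec_start@11 write@12

Answer: 3 6 4 8 11 14 12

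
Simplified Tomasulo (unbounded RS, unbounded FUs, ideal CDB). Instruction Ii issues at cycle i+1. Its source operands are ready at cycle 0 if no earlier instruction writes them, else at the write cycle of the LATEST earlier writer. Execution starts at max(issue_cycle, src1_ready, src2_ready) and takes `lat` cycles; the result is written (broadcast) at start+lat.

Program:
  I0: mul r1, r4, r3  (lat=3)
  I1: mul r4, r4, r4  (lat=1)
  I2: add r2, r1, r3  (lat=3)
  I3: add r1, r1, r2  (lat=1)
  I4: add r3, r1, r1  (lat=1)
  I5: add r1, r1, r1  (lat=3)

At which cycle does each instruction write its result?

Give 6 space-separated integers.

Answer: 4 3 7 8 9 11

Derivation:
I0 mul r1: issue@1 deps=(None,None) exec_start@1 write@4
I1 mul r4: issue@2 deps=(None,None) exec_start@2 write@3
I2 add r2: issue@3 deps=(0,None) exec_start@4 write@7
I3 add r1: issue@4 deps=(0,2) exec_start@7 write@8
I4 add r3: issue@5 deps=(3,3) exec_start@8 write@9
I5 add r1: issue@6 deps=(3,3) exec_start@8 write@11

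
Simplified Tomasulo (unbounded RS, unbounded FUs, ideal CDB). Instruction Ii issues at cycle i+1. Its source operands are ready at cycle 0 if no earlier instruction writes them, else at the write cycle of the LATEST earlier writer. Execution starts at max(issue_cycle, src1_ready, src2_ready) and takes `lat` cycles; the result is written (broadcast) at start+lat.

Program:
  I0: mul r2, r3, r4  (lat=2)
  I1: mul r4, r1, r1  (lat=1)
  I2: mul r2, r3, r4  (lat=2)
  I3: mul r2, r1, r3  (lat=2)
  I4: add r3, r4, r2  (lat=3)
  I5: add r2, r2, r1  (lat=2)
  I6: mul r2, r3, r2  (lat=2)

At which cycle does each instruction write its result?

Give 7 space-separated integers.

I0 mul r2: issue@1 deps=(None,None) exec_start@1 write@3
I1 mul r4: issue@2 deps=(None,None) exec_start@2 write@3
I2 mul r2: issue@3 deps=(None,1) exec_start@3 write@5
I3 mul r2: issue@4 deps=(None,None) exec_start@4 write@6
I4 add r3: issue@5 deps=(1,3) exec_start@6 write@9
I5 add r2: issue@6 deps=(3,None) exec_start@6 write@8
I6 mul r2: issue@7 deps=(4,5) exec_start@9 write@11

Answer: 3 3 5 6 9 8 11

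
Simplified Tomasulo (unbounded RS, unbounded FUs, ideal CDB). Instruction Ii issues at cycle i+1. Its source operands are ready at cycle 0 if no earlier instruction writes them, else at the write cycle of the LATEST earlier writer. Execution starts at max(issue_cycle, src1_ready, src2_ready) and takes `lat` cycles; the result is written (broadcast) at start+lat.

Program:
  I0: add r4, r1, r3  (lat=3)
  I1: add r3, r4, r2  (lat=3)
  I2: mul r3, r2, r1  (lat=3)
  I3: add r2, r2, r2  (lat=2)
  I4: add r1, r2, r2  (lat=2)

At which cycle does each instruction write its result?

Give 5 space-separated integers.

I0 add r4: issue@1 deps=(None,None) exec_start@1 write@4
I1 add r3: issue@2 deps=(0,None) exec_start@4 write@7
I2 mul r3: issue@3 deps=(None,None) exec_start@3 write@6
I3 add r2: issue@4 deps=(None,None) exec_start@4 write@6
I4 add r1: issue@5 deps=(3,3) exec_start@6 write@8

Answer: 4 7 6 6 8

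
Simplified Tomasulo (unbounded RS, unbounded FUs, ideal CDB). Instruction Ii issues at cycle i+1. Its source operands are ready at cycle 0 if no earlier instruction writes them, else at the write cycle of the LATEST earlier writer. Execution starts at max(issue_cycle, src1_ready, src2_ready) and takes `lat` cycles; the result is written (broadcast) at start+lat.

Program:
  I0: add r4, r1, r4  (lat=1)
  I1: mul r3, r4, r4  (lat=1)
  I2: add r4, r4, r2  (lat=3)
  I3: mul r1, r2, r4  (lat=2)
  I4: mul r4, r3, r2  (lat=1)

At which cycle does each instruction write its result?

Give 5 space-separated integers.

Answer: 2 3 6 8 6

Derivation:
I0 add r4: issue@1 deps=(None,None) exec_start@1 write@2
I1 mul r3: issue@2 deps=(0,0) exec_start@2 write@3
I2 add r4: issue@3 deps=(0,None) exec_start@3 write@6
I3 mul r1: issue@4 deps=(None,2) exec_start@6 write@8
I4 mul r4: issue@5 deps=(1,None) exec_start@5 write@6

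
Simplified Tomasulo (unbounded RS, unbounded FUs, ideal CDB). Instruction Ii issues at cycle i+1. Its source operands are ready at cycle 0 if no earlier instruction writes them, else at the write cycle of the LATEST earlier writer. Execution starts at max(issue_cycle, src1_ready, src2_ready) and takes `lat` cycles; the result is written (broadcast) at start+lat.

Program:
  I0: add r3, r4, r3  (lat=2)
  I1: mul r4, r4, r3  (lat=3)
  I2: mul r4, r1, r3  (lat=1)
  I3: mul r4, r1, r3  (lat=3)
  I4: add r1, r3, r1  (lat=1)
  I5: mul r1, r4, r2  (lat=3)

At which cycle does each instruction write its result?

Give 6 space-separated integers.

I0 add r3: issue@1 deps=(None,None) exec_start@1 write@3
I1 mul r4: issue@2 deps=(None,0) exec_start@3 write@6
I2 mul r4: issue@3 deps=(None,0) exec_start@3 write@4
I3 mul r4: issue@4 deps=(None,0) exec_start@4 write@7
I4 add r1: issue@5 deps=(0,None) exec_start@5 write@6
I5 mul r1: issue@6 deps=(3,None) exec_start@7 write@10

Answer: 3 6 4 7 6 10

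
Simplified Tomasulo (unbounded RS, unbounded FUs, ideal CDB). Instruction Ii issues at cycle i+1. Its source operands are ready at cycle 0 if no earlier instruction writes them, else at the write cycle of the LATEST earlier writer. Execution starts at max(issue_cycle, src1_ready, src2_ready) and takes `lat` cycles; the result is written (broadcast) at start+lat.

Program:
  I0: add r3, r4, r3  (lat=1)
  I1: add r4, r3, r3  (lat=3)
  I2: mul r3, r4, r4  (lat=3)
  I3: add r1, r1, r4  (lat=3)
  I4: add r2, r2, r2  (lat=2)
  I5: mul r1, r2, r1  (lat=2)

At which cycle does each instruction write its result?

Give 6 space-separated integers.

I0 add r3: issue@1 deps=(None,None) exec_start@1 write@2
I1 add r4: issue@2 deps=(0,0) exec_start@2 write@5
I2 mul r3: issue@3 deps=(1,1) exec_start@5 write@8
I3 add r1: issue@4 deps=(None,1) exec_start@5 write@8
I4 add r2: issue@5 deps=(None,None) exec_start@5 write@7
I5 mul r1: issue@6 deps=(4,3) exec_start@8 write@10

Answer: 2 5 8 8 7 10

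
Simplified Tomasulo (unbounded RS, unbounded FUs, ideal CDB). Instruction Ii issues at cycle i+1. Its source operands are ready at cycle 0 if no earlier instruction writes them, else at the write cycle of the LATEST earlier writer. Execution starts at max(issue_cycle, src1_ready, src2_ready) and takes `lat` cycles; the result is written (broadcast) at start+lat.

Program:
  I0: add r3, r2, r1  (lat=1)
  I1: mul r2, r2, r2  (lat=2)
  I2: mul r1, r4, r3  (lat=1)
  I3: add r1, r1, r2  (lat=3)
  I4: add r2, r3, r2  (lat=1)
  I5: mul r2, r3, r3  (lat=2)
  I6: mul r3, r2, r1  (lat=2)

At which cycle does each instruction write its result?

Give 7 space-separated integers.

I0 add r3: issue@1 deps=(None,None) exec_start@1 write@2
I1 mul r2: issue@2 deps=(None,None) exec_start@2 write@4
I2 mul r1: issue@3 deps=(None,0) exec_start@3 write@4
I3 add r1: issue@4 deps=(2,1) exec_start@4 write@7
I4 add r2: issue@5 deps=(0,1) exec_start@5 write@6
I5 mul r2: issue@6 deps=(0,0) exec_start@6 write@8
I6 mul r3: issue@7 deps=(5,3) exec_start@8 write@10

Answer: 2 4 4 7 6 8 10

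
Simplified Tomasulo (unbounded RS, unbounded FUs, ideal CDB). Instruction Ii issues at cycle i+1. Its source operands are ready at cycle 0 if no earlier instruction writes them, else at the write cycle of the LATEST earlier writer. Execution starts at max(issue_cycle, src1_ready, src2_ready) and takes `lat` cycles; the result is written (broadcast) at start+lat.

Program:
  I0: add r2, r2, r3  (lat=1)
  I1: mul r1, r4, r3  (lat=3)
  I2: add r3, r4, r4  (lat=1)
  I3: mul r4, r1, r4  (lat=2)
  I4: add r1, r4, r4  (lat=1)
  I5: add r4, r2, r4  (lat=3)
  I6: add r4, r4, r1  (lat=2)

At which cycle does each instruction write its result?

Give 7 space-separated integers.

I0 add r2: issue@1 deps=(None,None) exec_start@1 write@2
I1 mul r1: issue@2 deps=(None,None) exec_start@2 write@5
I2 add r3: issue@3 deps=(None,None) exec_start@3 write@4
I3 mul r4: issue@4 deps=(1,None) exec_start@5 write@7
I4 add r1: issue@5 deps=(3,3) exec_start@7 write@8
I5 add r4: issue@6 deps=(0,3) exec_start@7 write@10
I6 add r4: issue@7 deps=(5,4) exec_start@10 write@12

Answer: 2 5 4 7 8 10 12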